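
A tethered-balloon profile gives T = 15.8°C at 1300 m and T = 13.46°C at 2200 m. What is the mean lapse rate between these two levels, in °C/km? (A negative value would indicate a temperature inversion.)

Γ = −ΔT/Δz = (15.8 − 13.46) / (2200 − 1300) m
  = 2.34°C / 0.9 km = 2.6°C/km

2.6°C/km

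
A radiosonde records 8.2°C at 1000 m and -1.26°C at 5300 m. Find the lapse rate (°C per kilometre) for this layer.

2.2°C/km

Γ = −ΔT/Δz = (8.2 − (-1.26)) / (5300 − 1000) m
  = 9.46°C / 4.3 km = 2.2°C/km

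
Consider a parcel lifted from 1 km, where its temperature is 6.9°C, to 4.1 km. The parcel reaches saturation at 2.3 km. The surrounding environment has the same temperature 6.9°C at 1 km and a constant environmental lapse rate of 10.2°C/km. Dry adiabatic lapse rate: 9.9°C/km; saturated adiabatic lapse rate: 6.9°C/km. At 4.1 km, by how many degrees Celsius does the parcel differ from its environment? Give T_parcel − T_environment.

Parcel:
  Dry to 2300 m: -9.9 × 1.3 km = -12.87°C, so T = -5.97°C.
  Saturated to 4100 m: -6.9 × 1.8 km = -12.42°C, so T = -18.39°C.
Environment:
  Environment to 4100 m: -10.2 × 3.1 km = -31.62°C, so T = -24.72°C.
T_parcel − T_env = -18.39 − (-24.72) = +6.33°C

+6.33°C (parcel warmer than environment)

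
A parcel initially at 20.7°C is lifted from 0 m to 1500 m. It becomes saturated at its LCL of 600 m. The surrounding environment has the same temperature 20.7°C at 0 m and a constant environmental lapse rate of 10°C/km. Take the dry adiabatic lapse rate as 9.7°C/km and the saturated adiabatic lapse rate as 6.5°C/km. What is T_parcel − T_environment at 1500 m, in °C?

Parcel:
  0–600 m, dry: Δz = 0.6 km ⇒ ΔT = -5.82°C; T = 14.88°C
  600–1500 m, saturated: Δz = 0.9 km ⇒ ΔT = -5.85°C; T = 9.03°C
Environment:
  0–1500 m, environment: Δz = 1.5 km ⇒ ΔT = -15°C; T = 5.7°C
T_parcel − T_env = 9.03 − 5.7 = +3.33°C

+3.33°C (parcel warmer than environment)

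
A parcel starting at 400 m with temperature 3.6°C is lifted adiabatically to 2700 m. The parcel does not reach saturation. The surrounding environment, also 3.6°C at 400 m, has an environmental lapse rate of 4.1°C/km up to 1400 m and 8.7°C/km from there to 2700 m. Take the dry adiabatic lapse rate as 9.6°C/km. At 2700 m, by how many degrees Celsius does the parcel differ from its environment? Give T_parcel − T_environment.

-6.67°C (parcel cooler than environment)

Parcel:
  Dry to 2700 m: -9.6 × 2.3 km = -22.08°C, so T = -18.48°C.
Environment:
  Environment, lower layer to 1400 m: -4.1 × 1 km = -4.1°C, so T = -0.5°C.
  Environment, upper layer to 2700 m: -8.7 × 1.3 km = -11.31°C, so T = -11.81°C.
T_parcel − T_env = -18.48 − (-11.81) = -6.67°C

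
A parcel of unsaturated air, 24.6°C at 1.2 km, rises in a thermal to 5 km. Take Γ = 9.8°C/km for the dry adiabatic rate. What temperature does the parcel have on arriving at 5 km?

-12.64°C

1200 → 5000 m (dry adiabatic, 9.8°C/km): ΔT = -9.8 × 3.8 = -37.24°C → T = -12.64°C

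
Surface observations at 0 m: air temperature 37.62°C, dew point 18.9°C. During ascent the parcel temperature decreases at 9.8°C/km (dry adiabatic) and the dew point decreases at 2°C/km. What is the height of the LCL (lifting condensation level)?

2400 m

T and T_d converge at 9.8 − 2 = 7.8°C per km
Height above start = (37.62 − 18.9) / 7.8 = 2.4 km
LCL altitude = 0 m + 2400 m = 2400 m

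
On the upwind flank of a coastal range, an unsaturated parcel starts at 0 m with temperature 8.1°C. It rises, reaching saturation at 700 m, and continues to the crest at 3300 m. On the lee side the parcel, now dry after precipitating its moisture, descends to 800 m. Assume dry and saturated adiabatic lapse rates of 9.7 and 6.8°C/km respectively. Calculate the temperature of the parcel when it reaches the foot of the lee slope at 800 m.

Dry to 700 m: -9.7 × 0.7 km = -6.79°C, so T = 1.31°C.
Saturated to 3300 m: -6.8 × 2.6 km = -17.68°C, so T = -16.37°C.
Dry descent to 800 m: +9.7 × 2.5 km = +24.25°C, so T = 7.88°C.

7.88°C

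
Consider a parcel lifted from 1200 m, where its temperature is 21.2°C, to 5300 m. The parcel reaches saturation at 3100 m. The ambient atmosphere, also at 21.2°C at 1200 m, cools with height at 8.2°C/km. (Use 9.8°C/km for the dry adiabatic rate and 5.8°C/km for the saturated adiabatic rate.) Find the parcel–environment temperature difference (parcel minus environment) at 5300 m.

Parcel:
  1200 → 3100 m (dry, 9.8°C/km): ΔT = -9.8 × 1.9 = -18.62°C → T = 2.58°C
  3100 → 5300 m (saturated, 5.8°C/km): ΔT = -5.8 × 2.2 = -12.76°C → T = -10.18°C
Environment:
  1200 → 5300 m (environment, 8.2°C/km): ΔT = -8.2 × 4.1 = -33.62°C → T = -12.42°C
T_parcel − T_env = -10.18 − (-12.42) = +2.24°C

+2.24°C (parcel warmer than environment)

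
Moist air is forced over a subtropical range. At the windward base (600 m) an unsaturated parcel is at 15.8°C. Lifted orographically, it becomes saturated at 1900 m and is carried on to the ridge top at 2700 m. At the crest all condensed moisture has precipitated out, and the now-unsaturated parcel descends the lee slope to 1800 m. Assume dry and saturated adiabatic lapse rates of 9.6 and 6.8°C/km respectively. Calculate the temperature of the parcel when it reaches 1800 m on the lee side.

6.52°C

600–1900 m, dry: Δz = 1.3 km ⇒ ΔT = -12.48°C; T = 3.32°C
1900–2700 m, saturated: Δz = 0.8 km ⇒ ΔT = -5.44°C; T = -2.12°C
2700–1800 m, dry descent: Δz = 0.9 km ⇒ ΔT = +8.64°C; T = 6.52°C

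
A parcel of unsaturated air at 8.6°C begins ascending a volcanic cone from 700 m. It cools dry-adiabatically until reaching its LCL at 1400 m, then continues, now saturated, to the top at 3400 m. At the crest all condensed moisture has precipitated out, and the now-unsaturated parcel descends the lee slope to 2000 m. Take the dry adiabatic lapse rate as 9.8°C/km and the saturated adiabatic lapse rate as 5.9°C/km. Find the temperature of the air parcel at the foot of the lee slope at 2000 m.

3.66°C

From 700 m to 1400 m (dry): cools by 9.8 × 0.7 = 6.86°C, giving 1.74°C.
From 1400 m to 3400 m (saturated): cools by 5.9 × 2 = 11.8°C, giving -10.06°C.
From 3400 m to 2000 m (dry descent): warms by 9.8 × 1.4 = 13.72°C, giving 3.66°C.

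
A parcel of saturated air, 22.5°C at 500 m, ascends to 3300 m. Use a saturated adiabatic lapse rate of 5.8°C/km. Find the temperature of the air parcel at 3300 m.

6.26°C

500 → 3300 m (saturated adiabatic, 5.8°C/km): ΔT = -5.8 × 2.8 = -16.24°C → T = 6.26°C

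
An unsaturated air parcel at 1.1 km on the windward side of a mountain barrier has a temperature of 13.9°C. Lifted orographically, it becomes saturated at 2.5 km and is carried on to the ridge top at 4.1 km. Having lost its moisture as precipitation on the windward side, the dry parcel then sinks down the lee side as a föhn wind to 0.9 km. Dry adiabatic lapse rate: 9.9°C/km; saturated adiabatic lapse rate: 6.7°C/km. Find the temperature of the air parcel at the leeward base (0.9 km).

1100–2500 m, dry: Δz = 1.4 km ⇒ ΔT = -13.86°C; T = 0.04°C
2500–4100 m, saturated: Δz = 1.6 km ⇒ ΔT = -10.72°C; T = -10.68°C
4100–900 m, dry descent: Δz = 3.2 km ⇒ ΔT = +31.68°C; T = 21°C

21°C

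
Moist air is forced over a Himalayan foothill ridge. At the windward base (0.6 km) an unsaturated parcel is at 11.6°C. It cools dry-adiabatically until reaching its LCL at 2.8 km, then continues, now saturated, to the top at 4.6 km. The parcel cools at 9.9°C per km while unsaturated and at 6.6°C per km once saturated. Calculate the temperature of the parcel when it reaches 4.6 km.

Dry to 2800 m: -9.9 × 2.2 km = -21.78°C, so T = -10.18°C.
Saturated to 4600 m: -6.6 × 1.8 km = -11.88°C, so T = -22.06°C.

-22.06°C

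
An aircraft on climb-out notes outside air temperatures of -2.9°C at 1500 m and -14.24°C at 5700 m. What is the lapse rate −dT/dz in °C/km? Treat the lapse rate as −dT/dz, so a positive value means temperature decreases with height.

2.7°C/km

Γ = −ΔT/Δz = (-2.9 − (-14.24)) / (5700 − 1500) m
  = 11.34°C / 4.2 km = 2.7°C/km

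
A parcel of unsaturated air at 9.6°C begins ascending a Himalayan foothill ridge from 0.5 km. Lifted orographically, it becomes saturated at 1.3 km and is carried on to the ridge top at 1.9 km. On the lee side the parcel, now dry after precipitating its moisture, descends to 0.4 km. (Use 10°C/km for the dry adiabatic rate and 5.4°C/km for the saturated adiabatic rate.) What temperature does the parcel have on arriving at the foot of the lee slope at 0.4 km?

13.36°C

Dry to 1300 m: -10 × 0.8 km = -8°C, so T = 1.6°C.
Saturated to 1900 m: -5.4 × 0.6 km = -3.24°C, so T = -1.64°C.
Dry descent to 400 m: +10 × 1.5 km = +15°C, so T = 13.36°C.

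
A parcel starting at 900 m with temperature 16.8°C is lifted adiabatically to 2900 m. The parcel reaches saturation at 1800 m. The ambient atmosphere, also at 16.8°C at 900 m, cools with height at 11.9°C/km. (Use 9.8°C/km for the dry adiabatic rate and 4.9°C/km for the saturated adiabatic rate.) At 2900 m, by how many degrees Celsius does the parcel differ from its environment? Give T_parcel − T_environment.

Parcel:
  900–1800 m, dry: Δz = 0.9 km ⇒ ΔT = -8.82°C; T = 7.98°C
  1800–2900 m, saturated: Δz = 1.1 km ⇒ ΔT = -5.39°C; T = 2.59°C
Environment:
  900–2900 m, environment: Δz = 2 km ⇒ ΔT = -23.8°C; T = -7°C
T_parcel − T_env = 2.59 − (-7) = +9.59°C

+9.59°C (parcel warmer than environment)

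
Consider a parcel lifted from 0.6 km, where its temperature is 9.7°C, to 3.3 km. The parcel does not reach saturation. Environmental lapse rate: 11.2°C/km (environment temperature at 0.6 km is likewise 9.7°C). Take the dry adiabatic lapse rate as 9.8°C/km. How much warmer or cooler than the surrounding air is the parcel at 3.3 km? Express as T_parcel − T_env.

+3.78°C (parcel warmer than environment)

Parcel:
  From 600 m to 3300 m (dry): cools by 9.8 × 2.7 = 26.46°C, giving -16.76°C.
Environment:
  From 600 m to 3300 m (environment): cools by 11.2 × 2.7 = 30.24°C, giving -20.54°C.
T_parcel − T_env = -16.76 − (-20.54) = +3.78°C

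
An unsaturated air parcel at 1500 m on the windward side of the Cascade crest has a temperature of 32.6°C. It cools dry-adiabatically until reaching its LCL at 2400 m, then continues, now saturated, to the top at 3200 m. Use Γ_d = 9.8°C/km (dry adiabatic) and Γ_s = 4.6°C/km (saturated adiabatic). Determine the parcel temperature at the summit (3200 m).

20.1°C

Dry to 2400 m: -9.8 × 0.9 km = -8.82°C, so T = 23.78°C.
Saturated to 3200 m: -4.6 × 0.8 km = -3.68°C, so T = 20.1°C.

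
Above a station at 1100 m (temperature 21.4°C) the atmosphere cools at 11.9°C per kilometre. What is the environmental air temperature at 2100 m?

Environmental to 2100 m: -11.9 × 1 km = -11.9°C, so T = 9.5°C.

9.5°C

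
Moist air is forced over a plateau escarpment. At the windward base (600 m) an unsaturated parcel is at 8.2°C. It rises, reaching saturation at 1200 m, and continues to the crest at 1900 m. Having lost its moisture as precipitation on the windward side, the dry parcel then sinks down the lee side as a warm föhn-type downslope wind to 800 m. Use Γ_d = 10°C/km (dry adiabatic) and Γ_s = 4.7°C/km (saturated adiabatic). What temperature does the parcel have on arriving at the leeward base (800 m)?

9.91°C

From 600 m to 1200 m (dry): cools by 10 × 0.6 = 6°C, giving 2.2°C.
From 1200 m to 1900 m (saturated): cools by 4.7 × 0.7 = 3.29°C, giving -1.09°C.
From 1900 m to 800 m (dry descent): warms by 10 × 1.1 = 11°C, giving 9.91°C.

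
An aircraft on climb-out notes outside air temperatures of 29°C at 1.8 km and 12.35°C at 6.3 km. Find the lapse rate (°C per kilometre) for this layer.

Γ = −ΔT/Δz = (29 − 12.35) / (6300 − 1800) m
  = 16.65°C / 4.5 km = 3.7°C/km

3.7°C/km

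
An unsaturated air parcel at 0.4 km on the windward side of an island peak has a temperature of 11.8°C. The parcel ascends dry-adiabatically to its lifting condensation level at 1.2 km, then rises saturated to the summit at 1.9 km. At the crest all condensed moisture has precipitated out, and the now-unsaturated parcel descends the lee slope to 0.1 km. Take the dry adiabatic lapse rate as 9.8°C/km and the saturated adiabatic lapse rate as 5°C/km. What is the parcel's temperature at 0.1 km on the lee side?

18.1°C

400 → 1200 m (dry, 9.8°C/km): ΔT = -9.8 × 0.8 = -7.84°C → T = 3.96°C
1200 → 1900 m (saturated, 5°C/km): ΔT = -5 × 0.7 = -3.5°C → T = 0.46°C
1900 → 100 m (dry descent, 9.8°C/km): ΔT = +9.8 × 1.8 = +17.64°C → T = 18.1°C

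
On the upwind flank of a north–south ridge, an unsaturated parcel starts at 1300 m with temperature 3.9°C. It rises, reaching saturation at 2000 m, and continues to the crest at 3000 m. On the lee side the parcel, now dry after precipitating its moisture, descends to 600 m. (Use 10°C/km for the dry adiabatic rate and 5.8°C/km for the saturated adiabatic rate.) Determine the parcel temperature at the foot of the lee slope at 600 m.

1300 → 2000 m (dry, 10°C/km): ΔT = -10 × 0.7 = -7°C → T = -3.1°C
2000 → 3000 m (saturated, 5.8°C/km): ΔT = -5.8 × 1 = -5.8°C → T = -8.9°C
3000 → 600 m (dry descent, 10°C/km): ΔT = +10 × 2.4 = +24°C → T = 15.1°C

15.1°C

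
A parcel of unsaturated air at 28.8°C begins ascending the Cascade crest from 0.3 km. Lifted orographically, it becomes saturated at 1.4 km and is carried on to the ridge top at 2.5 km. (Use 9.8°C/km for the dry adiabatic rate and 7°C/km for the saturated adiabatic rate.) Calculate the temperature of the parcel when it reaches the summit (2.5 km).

10.32°C

300–1400 m, dry: Δz = 1.1 km ⇒ ΔT = -10.78°C; T = 18.02°C
1400–2500 m, saturated: Δz = 1.1 km ⇒ ΔT = -7.7°C; T = 10.32°C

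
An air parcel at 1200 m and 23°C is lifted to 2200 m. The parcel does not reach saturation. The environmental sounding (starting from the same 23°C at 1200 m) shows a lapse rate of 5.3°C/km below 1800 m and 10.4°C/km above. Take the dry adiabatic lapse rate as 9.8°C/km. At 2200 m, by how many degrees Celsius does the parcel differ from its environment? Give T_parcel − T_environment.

-2.46°C (parcel cooler than environment)

Parcel:
  From 1200 m to 2200 m (dry): cools by 9.8 × 1 = 9.8°C, giving 13.2°C.
Environment:
  From 1200 m to 1800 m (environment, lower layer): cools by 5.3 × 0.6 = 3.18°C, giving 19.82°C.
  From 1800 m to 2200 m (environment, upper layer): cools by 10.4 × 0.4 = 4.16°C, giving 15.66°C.
T_parcel − T_env = 13.2 − 15.66 = -2.46°C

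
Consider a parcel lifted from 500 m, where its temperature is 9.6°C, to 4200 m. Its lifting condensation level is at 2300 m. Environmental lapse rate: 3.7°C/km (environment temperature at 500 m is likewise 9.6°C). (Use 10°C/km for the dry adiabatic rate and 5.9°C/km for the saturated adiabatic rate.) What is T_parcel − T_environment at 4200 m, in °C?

-15.52°C (parcel cooler than environment)

Parcel:
  From 500 m to 2300 m (dry): cools by 10 × 1.8 = 18°C, giving -8.4°C.
  From 2300 m to 4200 m (saturated): cools by 5.9 × 1.9 = 11.21°C, giving -19.61°C.
Environment:
  From 500 m to 4200 m (environment): cools by 3.7 × 3.7 = 13.69°C, giving -4.09°C.
T_parcel − T_env = -19.61 − (-4.09) = -15.52°C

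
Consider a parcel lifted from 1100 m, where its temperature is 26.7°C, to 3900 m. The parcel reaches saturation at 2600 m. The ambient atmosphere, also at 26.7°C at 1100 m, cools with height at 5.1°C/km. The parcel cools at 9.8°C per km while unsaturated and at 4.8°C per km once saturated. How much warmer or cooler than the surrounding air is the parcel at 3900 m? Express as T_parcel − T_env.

-6.66°C (parcel cooler than environment)

Parcel:
  1100–2600 m, dry: Δz = 1.5 km ⇒ ΔT = -14.7°C; T = 12°C
  2600–3900 m, saturated: Δz = 1.3 km ⇒ ΔT = -6.24°C; T = 5.76°C
Environment:
  1100–3900 m, environment: Δz = 2.8 km ⇒ ΔT = -14.28°C; T = 12.42°C
T_parcel − T_env = 5.76 − 12.42 = -6.66°C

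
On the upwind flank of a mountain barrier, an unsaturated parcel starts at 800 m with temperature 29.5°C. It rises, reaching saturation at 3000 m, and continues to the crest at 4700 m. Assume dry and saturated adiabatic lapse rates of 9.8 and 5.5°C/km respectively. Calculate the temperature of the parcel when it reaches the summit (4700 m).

800–3000 m, dry: Δz = 2.2 km ⇒ ΔT = -21.56°C; T = 7.94°C
3000–4700 m, saturated: Δz = 1.7 km ⇒ ΔT = -9.35°C; T = -1.41°C

-1.41°C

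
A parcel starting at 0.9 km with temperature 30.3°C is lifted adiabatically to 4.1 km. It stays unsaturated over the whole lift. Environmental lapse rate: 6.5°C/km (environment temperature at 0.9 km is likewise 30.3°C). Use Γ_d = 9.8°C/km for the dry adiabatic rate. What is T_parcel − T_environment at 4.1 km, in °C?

-10.56°C (parcel cooler than environment)

Parcel:
  900 → 4100 m (dry, 9.8°C/km): ΔT = -9.8 × 3.2 = -31.36°C → T = -1.06°C
Environment:
  900 → 4100 m (environment, 6.5°C/km): ΔT = -6.5 × 3.2 = -20.8°C → T = 9.5°C
T_parcel − T_env = -1.06 − 9.5 = -10.56°C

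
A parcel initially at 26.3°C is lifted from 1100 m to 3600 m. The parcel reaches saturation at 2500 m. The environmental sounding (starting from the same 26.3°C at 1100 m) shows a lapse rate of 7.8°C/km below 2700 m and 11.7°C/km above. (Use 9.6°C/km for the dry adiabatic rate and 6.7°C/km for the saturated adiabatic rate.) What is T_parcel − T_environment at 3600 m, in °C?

+2.2°C (parcel warmer than environment)

Parcel:
  1100 → 2500 m (dry, 9.6°C/km): ΔT = -9.6 × 1.4 = -13.44°C → T = 12.86°C
  2500 → 3600 m (saturated, 6.7°C/km): ΔT = -6.7 × 1.1 = -7.37°C → T = 5.49°C
Environment:
  1100 → 2700 m (environment, lower layer, 7.8°C/km): ΔT = -7.8 × 1.6 = -12.48°C → T = 13.82°C
  2700 → 3600 m (environment, upper layer, 11.7°C/km): ΔT = -11.7 × 0.9 = -10.53°C → T = 3.29°C
T_parcel − T_env = 5.49 − 3.29 = +2.2°C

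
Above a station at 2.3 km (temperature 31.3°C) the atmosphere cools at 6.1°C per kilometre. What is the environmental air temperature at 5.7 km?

2300 → 5700 m (environmental, 6.1°C/km): ΔT = -6.1 × 3.4 = -20.74°C → T = 10.56°C

10.56°C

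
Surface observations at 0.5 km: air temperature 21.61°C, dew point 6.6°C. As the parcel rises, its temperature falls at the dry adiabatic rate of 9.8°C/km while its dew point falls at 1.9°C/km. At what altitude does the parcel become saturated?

2.4 km

T and T_d converge at 9.8 − 1.9 = 7.9°C per km
Height above start = (21.61 − 6.6) / 7.9 = 1.9 km
LCL altitude = 500 m + 1900 m = 2400 m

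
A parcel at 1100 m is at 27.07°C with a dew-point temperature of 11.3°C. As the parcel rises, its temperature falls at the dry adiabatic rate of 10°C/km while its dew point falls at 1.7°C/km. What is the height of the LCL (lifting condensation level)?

T and T_d converge at 10 − 1.7 = 8.3°C per km
Height above start = (27.07 − 11.3) / 8.3 = 1.9 km
LCL altitude = 1100 m + 1900 m = 3000 m

3000 m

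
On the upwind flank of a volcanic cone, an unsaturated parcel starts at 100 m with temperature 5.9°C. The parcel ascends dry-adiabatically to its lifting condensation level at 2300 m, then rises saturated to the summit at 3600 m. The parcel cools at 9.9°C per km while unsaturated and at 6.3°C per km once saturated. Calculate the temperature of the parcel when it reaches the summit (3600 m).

-24.07°C

From 100 m to 2300 m (dry): cools by 9.9 × 2.2 = 21.78°C, giving -15.88°C.
From 2300 m to 3600 m (saturated): cools by 6.3 × 1.3 = 8.19°C, giving -24.07°C.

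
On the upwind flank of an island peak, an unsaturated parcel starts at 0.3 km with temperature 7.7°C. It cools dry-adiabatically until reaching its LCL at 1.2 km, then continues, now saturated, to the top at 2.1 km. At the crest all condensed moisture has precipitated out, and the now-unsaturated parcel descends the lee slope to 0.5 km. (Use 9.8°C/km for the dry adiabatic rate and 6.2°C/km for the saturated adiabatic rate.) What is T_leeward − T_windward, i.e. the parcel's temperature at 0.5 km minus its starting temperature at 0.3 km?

+1.28°C

300 → 1200 m (dry, 9.8°C/km): ΔT = -9.8 × 0.9 = -8.82°C → T = -1.12°C
1200 → 2100 m (saturated, 6.2°C/km): ΔT = -6.2 × 0.9 = -5.58°C → T = -6.7°C
2100 → 500 m (dry descent, 9.8°C/km): ΔT = +9.8 × 1.6 = +15.68°C → T = 8.98°C
Net change vs windward start: 8.98 − 7.7 = +1.28°C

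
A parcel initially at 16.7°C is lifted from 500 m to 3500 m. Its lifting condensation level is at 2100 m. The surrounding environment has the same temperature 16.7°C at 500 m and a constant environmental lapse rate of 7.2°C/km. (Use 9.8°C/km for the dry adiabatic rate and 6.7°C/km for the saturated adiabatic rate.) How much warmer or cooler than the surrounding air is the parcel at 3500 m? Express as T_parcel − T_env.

Parcel:
  Dry to 2100 m: -9.8 × 1.6 km = -15.68°C, so T = 1.02°C.
  Saturated to 3500 m: -6.7 × 1.4 km = -9.38°C, so T = -8.36°C.
Environment:
  Environment to 3500 m: -7.2 × 3 km = -21.6°C, so T = -4.9°C.
T_parcel − T_env = -8.36 − (-4.9) = -3.46°C

-3.46°C (parcel cooler than environment)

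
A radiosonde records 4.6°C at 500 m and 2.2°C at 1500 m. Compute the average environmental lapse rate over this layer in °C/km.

2.4°C/km

Γ = −ΔT/Δz = (4.6 − 2.2) / (1500 − 500) m
  = 2.4°C / 1 km = 2.4°C/km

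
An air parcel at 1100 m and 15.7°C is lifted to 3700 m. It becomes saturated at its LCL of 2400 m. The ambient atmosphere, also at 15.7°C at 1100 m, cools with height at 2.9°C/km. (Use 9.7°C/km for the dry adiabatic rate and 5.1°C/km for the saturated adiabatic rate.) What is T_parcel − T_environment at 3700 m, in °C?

-11.7°C (parcel cooler than environment)

Parcel:
  1100–2400 m, dry: Δz = 1.3 km ⇒ ΔT = -12.61°C; T = 3.09°C
  2400–3700 m, saturated: Δz = 1.3 km ⇒ ΔT = -6.63°C; T = -3.54°C
Environment:
  1100–3700 m, environment: Δz = 2.6 km ⇒ ΔT = -7.54°C; T = 8.16°C
T_parcel − T_env = -3.54 − 8.16 = -11.7°C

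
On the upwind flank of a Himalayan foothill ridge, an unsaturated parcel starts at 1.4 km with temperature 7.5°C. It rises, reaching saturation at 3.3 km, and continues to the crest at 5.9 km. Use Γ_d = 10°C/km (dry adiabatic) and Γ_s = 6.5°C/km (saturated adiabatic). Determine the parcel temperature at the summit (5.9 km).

-28.4°C

Dry to 3300 m: -10 × 1.9 km = -19°C, so T = -11.5°C.
Saturated to 5900 m: -6.5 × 2.6 km = -16.9°C, so T = -28.4°C.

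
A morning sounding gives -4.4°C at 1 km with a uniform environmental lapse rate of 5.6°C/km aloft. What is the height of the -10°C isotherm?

Height above start = (-4.4 − (-10)) / 5.6 = 1 km
Altitude = 1000 m + 1000 m = 2000 m

2 km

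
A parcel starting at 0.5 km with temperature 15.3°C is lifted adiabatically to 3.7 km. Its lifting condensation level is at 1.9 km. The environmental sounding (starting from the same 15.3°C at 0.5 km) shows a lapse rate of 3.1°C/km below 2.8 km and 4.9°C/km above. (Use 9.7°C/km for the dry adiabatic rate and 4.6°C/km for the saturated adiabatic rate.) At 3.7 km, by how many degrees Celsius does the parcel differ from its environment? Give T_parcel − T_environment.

-10.32°C (parcel cooler than environment)

Parcel:
  Dry to 1900 m: -9.7 × 1.4 km = -13.58°C, so T = 1.72°C.
  Saturated to 3700 m: -4.6 × 1.8 km = -8.28°C, so T = -6.56°C.
Environment:
  Environment, lower layer to 2800 m: -3.1 × 2.3 km = -7.13°C, so T = 8.17°C.
  Environment, upper layer to 3700 m: -4.9 × 0.9 km = -4.41°C, so T = 3.76°C.
T_parcel − T_env = -6.56 − 3.76 = -10.32°C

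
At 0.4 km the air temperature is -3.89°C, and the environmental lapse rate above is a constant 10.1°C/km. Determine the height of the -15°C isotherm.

Height above start = (-3.89 − (-15)) / 10.1 = 1.1 km
Altitude = 400 m + 1100 m = 1500 m

1.5 km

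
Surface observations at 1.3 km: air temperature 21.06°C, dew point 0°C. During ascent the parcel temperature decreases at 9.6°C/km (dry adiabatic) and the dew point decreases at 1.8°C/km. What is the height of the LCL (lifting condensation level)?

4 km

T and T_d converge at 9.6 − 1.8 = 7.8°C per km
Height above start = (21.06 − 0) / 7.8 = 2.7 km
LCL altitude = 1300 m + 2700 m = 4000 m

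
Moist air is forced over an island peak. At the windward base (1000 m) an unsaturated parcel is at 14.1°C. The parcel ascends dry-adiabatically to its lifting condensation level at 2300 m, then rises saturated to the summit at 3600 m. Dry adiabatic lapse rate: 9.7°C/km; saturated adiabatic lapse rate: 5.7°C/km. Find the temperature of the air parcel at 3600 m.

1000 → 2300 m (dry, 9.7°C/km): ΔT = -9.7 × 1.3 = -12.61°C → T = 1.49°C
2300 → 3600 m (saturated, 5.7°C/km): ΔT = -5.7 × 1.3 = -7.41°C → T = -5.92°C

-5.92°C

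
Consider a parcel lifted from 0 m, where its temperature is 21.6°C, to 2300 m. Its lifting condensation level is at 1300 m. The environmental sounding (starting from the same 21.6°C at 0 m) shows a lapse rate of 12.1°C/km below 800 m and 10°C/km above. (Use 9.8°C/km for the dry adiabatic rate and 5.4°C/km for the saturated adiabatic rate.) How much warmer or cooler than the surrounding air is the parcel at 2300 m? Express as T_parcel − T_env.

Parcel:
  Dry to 1300 m: -9.8 × 1.3 km = -12.74°C, so T = 8.86°C.
  Saturated to 2300 m: -5.4 × 1 km = -5.4°C, so T = 3.46°C.
Environment:
  Environment, lower layer to 800 m: -12.1 × 0.8 km = -9.68°C, so T = 11.92°C.
  Environment, upper layer to 2300 m: -10 × 1.5 km = -15°C, so T = -3.08°C.
T_parcel − T_env = 3.46 − (-3.08) = +6.54°C

+6.54°C (parcel warmer than environment)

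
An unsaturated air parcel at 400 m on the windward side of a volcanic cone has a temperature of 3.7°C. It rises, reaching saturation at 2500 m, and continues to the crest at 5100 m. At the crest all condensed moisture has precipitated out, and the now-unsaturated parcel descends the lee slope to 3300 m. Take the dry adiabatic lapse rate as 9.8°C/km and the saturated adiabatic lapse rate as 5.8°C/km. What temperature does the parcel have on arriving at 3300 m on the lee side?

-14.32°C

400 → 2500 m (dry, 9.8°C/km): ΔT = -9.8 × 2.1 = -20.58°C → T = -16.88°C
2500 → 5100 m (saturated, 5.8°C/km): ΔT = -5.8 × 2.6 = -15.08°C → T = -31.96°C
5100 → 3300 m (dry descent, 9.8°C/km): ΔT = +9.8 × 1.8 = +17.64°C → T = -14.32°C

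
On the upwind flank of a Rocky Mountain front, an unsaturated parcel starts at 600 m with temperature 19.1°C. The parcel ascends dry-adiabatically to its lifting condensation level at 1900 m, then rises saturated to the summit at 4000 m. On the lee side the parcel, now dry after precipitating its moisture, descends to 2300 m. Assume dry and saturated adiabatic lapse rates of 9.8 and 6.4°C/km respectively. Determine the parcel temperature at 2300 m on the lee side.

9.58°C

600 → 1900 m (dry, 9.8°C/km): ΔT = -9.8 × 1.3 = -12.74°C → T = 6.36°C
1900 → 4000 m (saturated, 6.4°C/km): ΔT = -6.4 × 2.1 = -13.44°C → T = -7.08°C
4000 → 2300 m (dry descent, 9.8°C/km): ΔT = +9.8 × 1.7 = +16.66°C → T = 9.58°C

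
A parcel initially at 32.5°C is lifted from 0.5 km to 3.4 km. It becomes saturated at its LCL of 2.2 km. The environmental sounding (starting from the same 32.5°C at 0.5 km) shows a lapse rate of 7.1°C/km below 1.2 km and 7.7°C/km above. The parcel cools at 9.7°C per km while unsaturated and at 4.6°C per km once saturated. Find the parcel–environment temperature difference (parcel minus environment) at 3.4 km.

-0.1°C (parcel cooler than environment)

Parcel:
  Dry to 2200 m: -9.7 × 1.7 km = -16.49°C, so T = 16.01°C.
  Saturated to 3400 m: -4.6 × 1.2 km = -5.52°C, so T = 10.49°C.
Environment:
  Environment, lower layer to 1200 m: -7.1 × 0.7 km = -4.97°C, so T = 27.53°C.
  Environment, upper layer to 3400 m: -7.7 × 2.2 km = -16.94°C, so T = 10.59°C.
T_parcel − T_env = 10.49 − 10.59 = -0.1°C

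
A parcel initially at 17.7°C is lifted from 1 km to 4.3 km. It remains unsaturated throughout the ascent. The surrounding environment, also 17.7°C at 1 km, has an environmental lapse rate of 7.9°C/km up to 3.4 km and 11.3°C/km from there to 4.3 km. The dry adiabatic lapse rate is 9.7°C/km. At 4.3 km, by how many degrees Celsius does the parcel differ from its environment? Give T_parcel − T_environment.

-2.88°C (parcel cooler than environment)

Parcel:
  1000 → 4300 m (dry, 9.7°C/km): ΔT = -9.7 × 3.3 = -32.01°C → T = -14.31°C
Environment:
  1000 → 3400 m (environment, lower layer, 7.9°C/km): ΔT = -7.9 × 2.4 = -18.96°C → T = -1.26°C
  3400 → 4300 m (environment, upper layer, 11.3°C/km): ΔT = -11.3 × 0.9 = -10.17°C → T = -11.43°C
T_parcel − T_env = -14.31 − (-11.43) = -2.88°C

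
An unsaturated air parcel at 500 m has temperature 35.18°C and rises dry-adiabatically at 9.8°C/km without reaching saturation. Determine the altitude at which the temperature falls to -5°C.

4600 m

Height above start = (35.18 − (-5)) / 9.8 = 4.1 km
Altitude = 500 m + 4100 m = 4600 m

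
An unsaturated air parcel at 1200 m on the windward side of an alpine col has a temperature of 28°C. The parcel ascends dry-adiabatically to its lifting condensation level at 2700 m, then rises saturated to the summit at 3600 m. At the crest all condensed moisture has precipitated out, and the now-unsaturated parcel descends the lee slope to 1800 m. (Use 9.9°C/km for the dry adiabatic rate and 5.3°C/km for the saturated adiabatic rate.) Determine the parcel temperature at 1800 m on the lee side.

From 1200 m to 2700 m (dry): cools by 9.9 × 1.5 = 14.85°C, giving 13.15°C.
From 2700 m to 3600 m (saturated): cools by 5.3 × 0.9 = 4.77°C, giving 8.38°C.
From 3600 m to 1800 m (dry descent): warms by 9.9 × 1.8 = 17.82°C, giving 26.2°C.

26.2°C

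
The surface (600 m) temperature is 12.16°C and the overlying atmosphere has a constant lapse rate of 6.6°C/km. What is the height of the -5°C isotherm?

3200 m

Height above start = (12.16 − (-5)) / 6.6 = 2.6 km
Altitude = 600 m + 2600 m = 3200 m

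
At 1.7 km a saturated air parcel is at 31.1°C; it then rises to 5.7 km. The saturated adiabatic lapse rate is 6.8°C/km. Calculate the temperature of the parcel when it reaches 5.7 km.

3.9°C

1700 → 5700 m (saturated adiabatic, 6.8°C/km): ΔT = -6.8 × 4 = -27.2°C → T = 3.9°C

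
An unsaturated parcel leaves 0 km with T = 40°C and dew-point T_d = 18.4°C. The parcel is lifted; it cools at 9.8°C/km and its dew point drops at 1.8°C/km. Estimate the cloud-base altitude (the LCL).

T and T_d converge at 9.8 − 1.8 = 8°C per km
Height above start = (40 − 18.4) / 8 = 2.7 km
LCL altitude = 0 m + 2700 m = 2700 m

2.7 km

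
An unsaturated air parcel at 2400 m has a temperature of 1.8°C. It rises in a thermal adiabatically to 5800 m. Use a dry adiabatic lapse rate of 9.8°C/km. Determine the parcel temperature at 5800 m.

2400 → 5800 m (dry adiabatic, 9.8°C/km): ΔT = -9.8 × 3.4 = -33.32°C → T = -31.52°C

-31.52°C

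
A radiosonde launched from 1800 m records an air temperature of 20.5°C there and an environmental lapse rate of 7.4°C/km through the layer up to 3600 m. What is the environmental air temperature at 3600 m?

From 1800 m to 3600 m (environmental): cools by 7.4 × 1.8 = 13.32°C, giving 7.18°C.

7.18°C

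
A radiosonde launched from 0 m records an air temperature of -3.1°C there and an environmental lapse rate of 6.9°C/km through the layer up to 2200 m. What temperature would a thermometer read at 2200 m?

-18.28°C

0–2200 m, environmental: Δz = 2.2 km ⇒ ΔT = -15.18°C; T = -18.28°C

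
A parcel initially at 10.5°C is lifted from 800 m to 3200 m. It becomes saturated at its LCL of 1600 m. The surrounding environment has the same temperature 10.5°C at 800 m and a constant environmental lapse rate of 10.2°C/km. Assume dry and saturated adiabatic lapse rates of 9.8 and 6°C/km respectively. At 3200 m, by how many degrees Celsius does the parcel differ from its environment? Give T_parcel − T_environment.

Parcel:
  800–1600 m, dry: Δz = 0.8 km ⇒ ΔT = -7.84°C; T = 2.66°C
  1600–3200 m, saturated: Δz = 1.6 km ⇒ ΔT = -9.6°C; T = -6.94°C
Environment:
  800–3200 m, environment: Δz = 2.4 km ⇒ ΔT = -24.48°C; T = -13.98°C
T_parcel − T_env = -6.94 − (-13.98) = +7.04°C

+7.04°C (parcel warmer than environment)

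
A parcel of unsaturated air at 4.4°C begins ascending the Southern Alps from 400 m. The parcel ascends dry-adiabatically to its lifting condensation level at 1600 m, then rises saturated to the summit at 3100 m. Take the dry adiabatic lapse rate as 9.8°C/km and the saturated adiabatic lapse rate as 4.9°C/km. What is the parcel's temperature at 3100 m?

-14.71°C

Dry to 1600 m: -9.8 × 1.2 km = -11.76°C, so T = -7.36°C.
Saturated to 3100 m: -4.9 × 1.5 km = -7.35°C, so T = -14.71°C.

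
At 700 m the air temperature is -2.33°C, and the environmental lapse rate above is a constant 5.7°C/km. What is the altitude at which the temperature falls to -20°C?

Height above start = (-2.33 − (-20)) / 5.7 = 3.1 km
Altitude = 700 m + 3100 m = 3800 m

3800 m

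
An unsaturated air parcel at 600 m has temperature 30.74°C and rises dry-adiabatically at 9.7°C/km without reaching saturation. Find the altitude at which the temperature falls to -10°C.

4800 m

Height above start = (30.74 − (-10)) / 9.7 = 4.2 km
Altitude = 600 m + 4200 m = 4800 m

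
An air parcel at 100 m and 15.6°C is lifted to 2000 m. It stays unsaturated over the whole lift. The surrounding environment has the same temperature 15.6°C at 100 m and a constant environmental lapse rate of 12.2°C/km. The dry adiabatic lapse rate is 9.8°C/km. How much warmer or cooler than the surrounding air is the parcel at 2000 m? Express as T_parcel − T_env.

Parcel:
  From 100 m to 2000 m (dry): cools by 9.8 × 1.9 = 18.62°C, giving -3.02°C.
Environment:
  From 100 m to 2000 m (environment): cools by 12.2 × 1.9 = 23.18°C, giving -7.58°C.
T_parcel − T_env = -3.02 − (-7.58) = +4.56°C

+4.56°C (parcel warmer than environment)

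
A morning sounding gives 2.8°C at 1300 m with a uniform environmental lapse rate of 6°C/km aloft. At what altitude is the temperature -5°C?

Height above start = (2.8 − (-5)) / 6 = 1.3 km
Altitude = 1300 m + 1300 m = 2600 m

2600 m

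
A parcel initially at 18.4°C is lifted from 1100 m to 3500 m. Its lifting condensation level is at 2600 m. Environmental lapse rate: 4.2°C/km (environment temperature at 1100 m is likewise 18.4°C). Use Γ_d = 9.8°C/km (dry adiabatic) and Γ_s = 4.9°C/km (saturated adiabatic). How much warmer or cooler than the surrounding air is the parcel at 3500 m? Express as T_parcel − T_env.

Parcel:
  1100–2600 m, dry: Δz = 1.5 km ⇒ ΔT = -14.7°C; T = 3.7°C
  2600–3500 m, saturated: Δz = 0.9 km ⇒ ΔT = -4.41°C; T = -0.71°C
Environment:
  1100–3500 m, environment: Δz = 2.4 km ⇒ ΔT = -10.08°C; T = 8.32°C
T_parcel − T_env = -0.71 − 8.32 = -9.03°C

-9.03°C (parcel cooler than environment)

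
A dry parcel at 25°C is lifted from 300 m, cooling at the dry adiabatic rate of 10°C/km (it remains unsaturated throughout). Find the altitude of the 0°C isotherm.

Height above start = (25 − 0) / 10 = 2.5 km
Altitude = 300 m + 2500 m = 2800 m

2800 m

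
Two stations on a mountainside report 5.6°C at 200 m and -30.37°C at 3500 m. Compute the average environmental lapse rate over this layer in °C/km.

10.9°C/km

Γ = −ΔT/Δz = (5.6 − (-30.37)) / (3500 − 200) m
  = 35.97°C / 3.3 km = 10.9°C/km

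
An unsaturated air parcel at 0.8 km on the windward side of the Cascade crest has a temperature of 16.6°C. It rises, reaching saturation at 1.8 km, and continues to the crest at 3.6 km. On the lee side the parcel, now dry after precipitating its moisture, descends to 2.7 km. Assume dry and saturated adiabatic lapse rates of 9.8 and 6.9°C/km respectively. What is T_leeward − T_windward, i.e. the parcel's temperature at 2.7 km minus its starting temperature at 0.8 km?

-13.4°C

800–1800 m, dry: Δz = 1 km ⇒ ΔT = -9.8°C; T = 6.8°C
1800–3600 m, saturated: Δz = 1.8 km ⇒ ΔT = -12.42°C; T = -5.62°C
3600–2700 m, dry descent: Δz = 0.9 km ⇒ ΔT = +8.82°C; T = 3.2°C
Net change vs windward start: 3.2 − 16.6 = -13.4°C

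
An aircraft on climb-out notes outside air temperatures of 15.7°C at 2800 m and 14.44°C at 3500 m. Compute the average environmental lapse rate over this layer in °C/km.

Γ = −ΔT/Δz = (15.7 − 14.44) / (3500 − 2800) m
  = 1.26°C / 0.7 km = 1.8°C/km

1.8°C/km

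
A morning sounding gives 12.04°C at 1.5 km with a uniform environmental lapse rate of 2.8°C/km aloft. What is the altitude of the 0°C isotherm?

5.8 km

Height above start = (12.04 − 0) / 2.8 = 4.3 km
Altitude = 1500 m + 4300 m = 5800 m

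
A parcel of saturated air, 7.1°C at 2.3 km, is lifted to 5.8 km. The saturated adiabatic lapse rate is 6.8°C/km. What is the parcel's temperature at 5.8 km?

2300–5800 m, saturated adiabatic: Δz = 3.5 km ⇒ ΔT = -23.8°C; T = -16.7°C

-16.7°C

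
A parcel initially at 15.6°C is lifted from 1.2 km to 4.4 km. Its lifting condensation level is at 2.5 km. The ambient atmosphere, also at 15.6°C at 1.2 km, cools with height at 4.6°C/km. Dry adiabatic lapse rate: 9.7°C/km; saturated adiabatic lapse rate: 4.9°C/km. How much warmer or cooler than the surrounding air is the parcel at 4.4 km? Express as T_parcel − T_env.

-7.2°C (parcel cooler than environment)

Parcel:
  1200 → 2500 m (dry, 9.7°C/km): ΔT = -9.7 × 1.3 = -12.61°C → T = 2.99°C
  2500 → 4400 m (saturated, 4.9°C/km): ΔT = -4.9 × 1.9 = -9.31°C → T = -6.32°C
Environment:
  1200 → 4400 m (environment, 4.6°C/km): ΔT = -4.6 × 3.2 = -14.72°C → T = 0.88°C
T_parcel − T_env = -6.32 − 0.88 = -7.2°C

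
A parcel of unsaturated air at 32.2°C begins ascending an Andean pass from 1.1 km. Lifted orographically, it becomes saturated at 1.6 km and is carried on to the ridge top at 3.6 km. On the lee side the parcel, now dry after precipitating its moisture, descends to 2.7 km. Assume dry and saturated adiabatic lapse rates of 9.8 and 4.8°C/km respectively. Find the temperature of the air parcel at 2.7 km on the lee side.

26.52°C

From 1100 m to 1600 m (dry): cools by 9.8 × 0.5 = 4.9°C, giving 27.3°C.
From 1600 m to 3600 m (saturated): cools by 4.8 × 2 = 9.6°C, giving 17.7°C.
From 3600 m to 2700 m (dry descent): warms by 9.8 × 0.9 = 8.82°C, giving 26.52°C.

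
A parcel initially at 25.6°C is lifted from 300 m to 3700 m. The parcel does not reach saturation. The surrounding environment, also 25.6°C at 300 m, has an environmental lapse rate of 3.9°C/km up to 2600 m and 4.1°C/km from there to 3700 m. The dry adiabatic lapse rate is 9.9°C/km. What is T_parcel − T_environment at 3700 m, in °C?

Parcel:
  300 → 3700 m (dry, 9.9°C/km): ΔT = -9.9 × 3.4 = -33.66°C → T = -8.06°C
Environment:
  300 → 2600 m (environment, lower layer, 3.9°C/km): ΔT = -3.9 × 2.3 = -8.97°C → T = 16.63°C
  2600 → 3700 m (environment, upper layer, 4.1°C/km): ΔT = -4.1 × 1.1 = -4.51°C → T = 12.12°C
T_parcel − T_env = -8.06 − 12.12 = -20.18°C

-20.18°C (parcel cooler than environment)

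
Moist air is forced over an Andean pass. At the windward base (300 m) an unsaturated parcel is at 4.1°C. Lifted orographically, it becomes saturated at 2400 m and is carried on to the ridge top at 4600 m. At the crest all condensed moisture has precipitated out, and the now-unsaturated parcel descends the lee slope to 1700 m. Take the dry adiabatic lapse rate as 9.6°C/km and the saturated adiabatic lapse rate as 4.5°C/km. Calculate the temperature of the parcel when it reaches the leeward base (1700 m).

300–2400 m, dry: Δz = 2.1 km ⇒ ΔT = -20.16°C; T = -16.06°C
2400–4600 m, saturated: Δz = 2.2 km ⇒ ΔT = -9.9°C; T = -25.96°C
4600–1700 m, dry descent: Δz = 2.9 km ⇒ ΔT = +27.84°C; T = 1.88°C

1.88°C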